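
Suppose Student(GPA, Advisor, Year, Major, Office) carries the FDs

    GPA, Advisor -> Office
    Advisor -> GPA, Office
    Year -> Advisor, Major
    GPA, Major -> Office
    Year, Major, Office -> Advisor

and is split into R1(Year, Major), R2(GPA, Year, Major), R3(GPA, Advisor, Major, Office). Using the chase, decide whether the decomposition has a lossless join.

Chase test. Columns are GPA, Advisor, Year, Major, Office; row i has aⱼ where attribute j ∈ Ri, else bᵢⱼ.
Initial tableau (one row per fragment):
  row 1: b11 b12 a3 a4 b15
  row 2: a1 b22 a3 a4 b25
  row 3: a1 a2 b33 a4 a5
Rows 1 and 2 agree on Year; apply Year→Advisor, Major and equate their Advisor, Major entries.
Rows 2 and 3 agree on GPA, Major; apply GPA, Major→Office and equate their Office entries.
Rows 1 and 2 agree on Advisor; apply Advisor→GPA, Office and equate their GPA, Office entries.
No row becomes fully distinguished — the join is lossy.

No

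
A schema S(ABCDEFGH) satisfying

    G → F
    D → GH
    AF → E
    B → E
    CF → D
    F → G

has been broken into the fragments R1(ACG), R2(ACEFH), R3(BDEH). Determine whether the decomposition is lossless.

Chase test. Columns are ABCDEFGH; row i has aⱼ where attribute j ∈ Ri, else bᵢⱼ.
Initial tableau (one row per fragment):
  row 1: a1 b12 a3 b14 b15 b16 a7 b18
  row 2: a1 b22 a3 b24 a5 a6 b27 a8
  row 3: b31 a2 b33 a4 a5 b36 b37 a8
No row becomes fully distinguished — the join is lossy.

No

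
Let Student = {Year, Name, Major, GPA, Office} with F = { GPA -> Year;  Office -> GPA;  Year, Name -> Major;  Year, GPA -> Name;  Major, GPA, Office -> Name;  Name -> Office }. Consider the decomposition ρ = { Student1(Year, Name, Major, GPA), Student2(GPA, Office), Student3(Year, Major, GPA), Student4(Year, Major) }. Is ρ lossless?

Yes

Chase test. Columns are Year, Name, Major, GPA, Office; row i has aⱼ where attribute j ∈ Studenti, else bᵢⱼ.
Initial tableau (one row per fragment):
  row 1: a1 a2 a3 a4 b15
  row 2: b21 b22 b23 a4 a5
  row 3: a1 b32 a3 a4 b35
  row 4: a1 b42 a3 b44 b45
Rows 1 and 2 agree on GPA; apply GPA→Year and equate their Year entries.
Rows 1 and 2 agree on Year, GPA; apply Year, GPA→Name and equate their Name entries.
Rows 1 and 3 agree on Year, GPA; apply Year, GPA→Name and equate their Name entries.
Rows 1 and 2 agree on Name; apply Name→Office and equate their Office entries.
Rows 1 and 3 agree on Name; apply Name→Office and equate their Office entries.
Rows 1 and 2 agree on Year, Name; apply Year, Name→Major and equate their Major entries.
Row 1 is now all distinguished symbols — the join is lossless.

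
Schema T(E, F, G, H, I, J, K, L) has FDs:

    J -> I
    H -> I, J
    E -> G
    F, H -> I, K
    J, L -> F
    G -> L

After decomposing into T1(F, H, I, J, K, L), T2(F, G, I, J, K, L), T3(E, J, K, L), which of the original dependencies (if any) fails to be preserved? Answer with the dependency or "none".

E -> G

Check E → G: no single fragment contains all of {E, G}, and the restricted closure of {E} across the fragments never reaches {G}.
J → I is preserved.
H → I, J is preserved.
F, H → I, K is preserved.
J, L → F is preserved.
G → L is preserved.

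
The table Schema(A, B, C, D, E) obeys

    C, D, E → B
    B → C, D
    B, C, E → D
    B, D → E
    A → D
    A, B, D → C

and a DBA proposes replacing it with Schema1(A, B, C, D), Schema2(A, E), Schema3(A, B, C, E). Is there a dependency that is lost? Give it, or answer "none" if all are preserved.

C, D, E → B

Check C, D, E → B: no single fragment contains all of {B, C, D, E}, and the restricted closure of {C, D, E} across the fragments never reaches {B}.
B → C, D is preserved.
B, C, E → D is preserved.
B, D → E is preserved.
A → D is preserved.
A, B, D → C is preserved.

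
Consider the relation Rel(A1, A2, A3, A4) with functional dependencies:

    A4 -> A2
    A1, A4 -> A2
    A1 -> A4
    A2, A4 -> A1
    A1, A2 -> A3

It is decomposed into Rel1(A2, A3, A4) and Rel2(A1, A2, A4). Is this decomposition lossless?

Common attributes: Rel1 ∩ Rel2 = {A2, A4}.
Closure of {A2, A4}: A2, A4 → A1 applies, adding A1; A1, A2 → A3 applies, adding A3. So (A2, A4)⁺ = {A1, A2, A3, A4}.
This closure contains every attribute of Rel1, so Rel1 ∩ Rel2 → Rel1. The join is lossless.

Yes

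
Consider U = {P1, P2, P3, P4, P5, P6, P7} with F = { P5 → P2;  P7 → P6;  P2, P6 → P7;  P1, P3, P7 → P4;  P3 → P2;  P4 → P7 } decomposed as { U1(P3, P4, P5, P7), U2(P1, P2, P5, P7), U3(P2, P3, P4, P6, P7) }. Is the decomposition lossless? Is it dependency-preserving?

Lossless test (chase): Rows 1 and 2 agree on P5; apply P5→P2 and equate their P2 entries. Rows 1 and 2 agree on P7; apply P7→P6 and equate their P6 entries. Rows 1 and 3 agree on P7; apply P7→P6 and equate their P6 entries. No row becomes fully distinguished — the join is lossy.
Dependency preservation: the restricted closure of {P1, P3, P7} across the fragments never reaches {P4}, so P1, P3, P7 → P4 cannot be enforced without a join — not preserved.

lossy and not dependency-preserving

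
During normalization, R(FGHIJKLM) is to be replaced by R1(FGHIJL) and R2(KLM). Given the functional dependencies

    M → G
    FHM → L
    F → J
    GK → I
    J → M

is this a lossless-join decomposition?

Common attributes: R1 ∩ R2 = {L}.
No dependency enlarges {L}, so (L)⁺ = {L}.
The closure contains neither all of R1 = {FGHIJL} nor all of R2 = {KLM}, so the common attributes are not a superkey of either fragment. The join is lossy.

No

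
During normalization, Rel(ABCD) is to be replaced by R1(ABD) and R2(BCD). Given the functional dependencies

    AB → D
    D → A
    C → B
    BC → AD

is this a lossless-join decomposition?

Yes

Common attributes: R1 ∩ R2 = {BD}.
Closure of {BD}: D → A applies, adding A. So (BD)⁺ = {ABD}.
This closure contains every attribute of R1, so R1 ∩ R2 → R1. The join is lossless.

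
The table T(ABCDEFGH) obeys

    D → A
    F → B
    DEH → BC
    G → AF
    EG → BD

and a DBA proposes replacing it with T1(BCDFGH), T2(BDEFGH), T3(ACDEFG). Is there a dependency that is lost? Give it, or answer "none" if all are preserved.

Check DEH → BC: no single fragment contains all of {BCDEH}, and the restricted closure of {DEH} across the fragments never reaches {BC}.
D → A is preserved.
F → B is preserved.
G → AF is preserved.
EG → BD is preserved.

DEH → BC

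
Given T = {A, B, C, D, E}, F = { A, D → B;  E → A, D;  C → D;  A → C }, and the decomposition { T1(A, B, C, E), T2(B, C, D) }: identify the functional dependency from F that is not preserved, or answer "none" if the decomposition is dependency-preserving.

none

A, D → B: restricted closure across fragments reaches B.
E → A, D: restricted closure across fragments reaches A, D.
C → D lies within T2.
A → C lies within T1.
Every dependency is enforceable on the fragments, so the decomposition is dependency-preserving.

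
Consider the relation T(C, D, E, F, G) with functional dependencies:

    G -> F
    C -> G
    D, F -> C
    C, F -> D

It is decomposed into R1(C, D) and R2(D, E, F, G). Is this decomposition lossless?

No

Common attributes: R1 ∩ R2 = {D}.
No dependency enlarges {D}, so (D)⁺ = {D}.
The closure contains neither all of R1 = {C, D} nor all of R2 = {D, E, F, G}, so the common attributes are not a superkey of either fragment. The join is lossy.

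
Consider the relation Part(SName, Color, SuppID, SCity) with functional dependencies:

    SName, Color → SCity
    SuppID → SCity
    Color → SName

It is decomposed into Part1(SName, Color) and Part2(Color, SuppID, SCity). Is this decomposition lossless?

Common attributes: Part1 ∩ Part2 = {Color}.
Closure of {Color}: Color → SName applies, adding SName; SName, Color → SCity applies, adding SCity. So (Color)⁺ = {SName, Color, SCity}.
This closure contains every attribute of Part1, so Part1 ∩ Part2 → Part1. The join is lossless.

Yes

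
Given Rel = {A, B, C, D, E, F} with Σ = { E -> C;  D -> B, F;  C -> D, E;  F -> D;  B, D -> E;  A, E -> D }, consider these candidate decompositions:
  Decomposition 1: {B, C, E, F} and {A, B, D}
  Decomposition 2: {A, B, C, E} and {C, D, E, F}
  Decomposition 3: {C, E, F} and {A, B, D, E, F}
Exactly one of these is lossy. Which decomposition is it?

Decomposition 1

Decomposition 1: common = {B}, closure = {B} → lossy.
Decomposition 2: common = {C, E}, closure = {B, C, D, E, F} → lossless.
Decomposition 3: common = {E, F}, closure = {B, C, D, E, F} → lossless.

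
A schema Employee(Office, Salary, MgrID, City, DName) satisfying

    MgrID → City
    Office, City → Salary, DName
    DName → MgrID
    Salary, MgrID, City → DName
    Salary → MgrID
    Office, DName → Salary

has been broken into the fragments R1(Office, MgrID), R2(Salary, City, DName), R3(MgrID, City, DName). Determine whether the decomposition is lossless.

No

Chase test. Columns are Office, Salary, MgrID, City, DName; row i has aⱼ where attribute j ∈ Ri, else bᵢⱼ.
Initial tableau (one row per fragment):
  row 1: a1 b12 a3 b14 b15
  row 2: b21 a2 b23 a4 a5
  row 3: b31 b32 a3 a4 a5
Rows 1 and 3 agree on MgrID; apply MgrID→City and equate their City entries.
Rows 2 and 3 agree on DName; apply DName→MgrID and equate their MgrID entries.
No row becomes fully distinguished — the join is lossy.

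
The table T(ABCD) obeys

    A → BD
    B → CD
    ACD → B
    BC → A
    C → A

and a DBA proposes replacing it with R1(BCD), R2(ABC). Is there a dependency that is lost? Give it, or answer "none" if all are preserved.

A → BD: restricted closure across fragments reaches BD.
B → CD lies within R1.
ACD → B: restricted closure across fragments reaches B.
BC → A lies within R2.
C → A lies within R2.
Every dependency is enforceable on the fragments, so the decomposition is dependency-preserving.

none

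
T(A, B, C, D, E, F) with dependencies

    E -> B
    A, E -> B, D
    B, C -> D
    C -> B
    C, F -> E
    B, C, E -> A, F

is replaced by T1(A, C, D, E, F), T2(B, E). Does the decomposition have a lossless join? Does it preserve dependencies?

Lossless test: (E)⁺ = {B, E}, which contains all of one fragment — lossless.
Dependency preservation: the restricted closure of {C} across the fragments never reaches {B}, so C → B cannot be enforced without a join — not preserved.

lossless but not dependency-preserving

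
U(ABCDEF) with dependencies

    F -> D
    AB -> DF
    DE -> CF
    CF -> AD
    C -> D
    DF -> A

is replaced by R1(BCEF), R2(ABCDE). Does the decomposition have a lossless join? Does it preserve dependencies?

lossless but not dependency-preserving

Lossless test: (BCE)⁺ = {ABCDEF}, which contains all of one fragment — lossless.
Dependency preservation: the restricted closure of {F} across the fragments never reaches {D}, so F → D cannot be enforced without a join — not preserved.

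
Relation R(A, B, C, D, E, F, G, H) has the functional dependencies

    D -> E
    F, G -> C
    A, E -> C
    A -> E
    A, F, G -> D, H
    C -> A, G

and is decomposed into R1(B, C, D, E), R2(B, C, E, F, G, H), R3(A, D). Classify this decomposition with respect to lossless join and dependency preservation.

Lossless test (chase): Rows 1 and 3 agree on D; apply D→E and equate their E entries. Rows 1 and 2 agree on C; apply C→A, G and equate their A, G entries. No row becomes fully distinguished — the join is lossy.
Dependency preservation: the restricted closure of {A, E} across the fragments never reaches {C}, so A, E → C cannot be enforced without a join — not preserved.

lossy and not dependency-preserving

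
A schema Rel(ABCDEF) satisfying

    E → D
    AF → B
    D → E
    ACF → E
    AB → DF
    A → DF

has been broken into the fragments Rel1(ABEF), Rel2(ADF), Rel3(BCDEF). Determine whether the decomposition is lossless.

No

Chase test. Columns are ABCDEF; row i has aⱼ where attribute j ∈ Reli, else bᵢⱼ.
Initial tableau (one row per fragment):
  row 1: a1 a2 b13 b14 a5 a6
  row 2: a1 b22 b23 a4 b25 a6
  row 3: b31 a2 a3 a4 a5 a6
Rows 1 and 3 agree on E; apply E→D and equate their D entries.
Rows 1 and 2 agree on AF; apply AF→B and equate their B entries.
Rows 1 and 2 agree on D; apply D→E and equate their E entries.
No row becomes fully distinguished — the join is lossy.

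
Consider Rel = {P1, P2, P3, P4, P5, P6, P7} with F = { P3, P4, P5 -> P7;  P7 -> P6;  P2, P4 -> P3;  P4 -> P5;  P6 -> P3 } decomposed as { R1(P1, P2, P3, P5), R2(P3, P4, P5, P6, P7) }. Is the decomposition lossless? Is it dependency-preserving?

lossy and not dependency-preserving

Lossless test: (P3, P5)⁺ = {P3, P5}, which is a superkey of neither fragment — lossy.
Dependency preservation: the restricted closure of {P2, P4} across the fragments never reaches {P3}, so P2, P4 → P3 cannot be enforced without a join — not preserved.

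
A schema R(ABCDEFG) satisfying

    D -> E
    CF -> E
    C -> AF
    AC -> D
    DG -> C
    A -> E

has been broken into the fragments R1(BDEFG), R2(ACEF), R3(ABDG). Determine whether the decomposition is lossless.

No

Chase test. Columns are ABCDEFG; row i has aⱼ where attribute j ∈ Ri, else bᵢⱼ.
Initial tableau (one row per fragment):
  row 1: b11 a2 b13 a4 a5 a6 a7
  row 2: a1 b22 a3 b24 a5 a6 b27
  row 3: a1 a2 b33 a4 b35 b36 a7
Rows 1 and 3 agree on D; apply D→E and equate their E entries.
Rows 1 and 3 agree on DG; apply DG→C and equate their C entries.
Rows 1 and 3 agree on C; apply C→AF and equate their AF entries.
No row becomes fully distinguished — the join is lossy.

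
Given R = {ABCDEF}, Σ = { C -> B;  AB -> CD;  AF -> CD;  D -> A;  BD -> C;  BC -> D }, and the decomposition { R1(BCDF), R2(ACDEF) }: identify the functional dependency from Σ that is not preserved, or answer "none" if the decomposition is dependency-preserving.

Check AB → CD: no single fragment contains all of {ABCD}, and the restricted closure of {AB} across the fragments never reaches {CD}.
C → B is preserved.
AF → CD is preserved.
D → A is preserved.
BD → C is preserved.
BC → D is preserved.

AB -> CD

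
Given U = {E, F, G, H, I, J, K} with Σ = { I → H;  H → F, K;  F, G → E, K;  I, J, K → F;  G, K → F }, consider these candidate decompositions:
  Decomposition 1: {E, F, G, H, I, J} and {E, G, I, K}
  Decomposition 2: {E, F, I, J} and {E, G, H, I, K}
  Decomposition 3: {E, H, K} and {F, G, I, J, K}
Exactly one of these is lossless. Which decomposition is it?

Decomposition 1: common = {E, G, I}, closure = {E, F, G, H, I, K} → lossless.
Decomposition 2: common = {E, I}, closure = {E, F, H, I, K} → lossy.
Decomposition 3: common = {K}, closure = {K} → lossy.

Decomposition 1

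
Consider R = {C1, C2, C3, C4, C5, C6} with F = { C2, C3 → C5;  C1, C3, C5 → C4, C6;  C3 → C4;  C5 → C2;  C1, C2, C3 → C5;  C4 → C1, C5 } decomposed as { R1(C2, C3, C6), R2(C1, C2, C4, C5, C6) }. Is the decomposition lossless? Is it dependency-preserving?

lossy and not dependency-preserving

Lossless test: (C2, C6)⁺ = {C2, C6}, which is a superkey of neither fragment — lossy.
Dependency preservation: the restricted closure of {C2, C3} across the fragments never reaches {C5}, so C2, C3 → C5 cannot be enforced without a join — not preserved.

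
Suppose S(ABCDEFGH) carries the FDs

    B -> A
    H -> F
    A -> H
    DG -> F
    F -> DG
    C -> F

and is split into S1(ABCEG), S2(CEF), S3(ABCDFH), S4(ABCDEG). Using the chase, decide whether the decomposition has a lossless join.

Chase test. Columns are ABCDEFGH; row i has aⱼ where attribute j ∈ Si, else bᵢⱼ.
Initial tableau (one row per fragment):
  row 1: a1 a2 a3 b14 a5 b16 a7 b18
  row 2: b21 b22 a3 b24 a5 a6 b27 b28
  row 3: a1 a2 a3 a4 b35 a6 b37 a8
  row 4: a1 a2 a3 a4 a5 b46 a7 b48
Rows 1 and 3 agree on A; apply A→H and equate their H entries.
Rows 1 and 4 agree on A; apply A→H and equate their H entries.
Rows 2 and 3 agree on F; apply F→DG and equate their DG entries.
Rows 1 and 2 agree on C; apply C→F and equate their F entries.
Rows 1 and 4 agree on C; apply C→F and equate their F entries.
Rows 1 and 2 agree on F; apply F→DG and equate their DG entries.
Row 1 is now all distinguished symbols — the join is lossless.

Yes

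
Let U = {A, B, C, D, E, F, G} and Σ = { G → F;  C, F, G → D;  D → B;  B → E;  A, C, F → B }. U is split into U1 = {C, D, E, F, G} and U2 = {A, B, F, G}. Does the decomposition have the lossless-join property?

Common attributes: U1 ∩ U2 = {F, G}.
No dependency enlarges {F, G}, so (F, G)⁺ = {F, G}.
The closure contains neither all of U1 = {C, D, E, F, G} nor all of U2 = {A, B, F, G}, so the common attributes are not a superkey of either fragment. The join is lossy.

No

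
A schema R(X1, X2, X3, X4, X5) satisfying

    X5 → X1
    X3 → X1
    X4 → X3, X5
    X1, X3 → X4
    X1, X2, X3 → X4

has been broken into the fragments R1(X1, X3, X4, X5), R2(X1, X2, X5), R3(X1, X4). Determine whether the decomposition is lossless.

Chase test. Columns are X1, X2, X3, X4, X5; row i has aⱼ where attribute j ∈ Ri, else bᵢⱼ.
Initial tableau (one row per fragment):
  row 1: a1 b12 a3 a4 a5
  row 2: a1 a2 b23 b24 a5
  row 3: a1 b32 b33 a4 b35
Rows 1 and 3 agree on X4; apply X4→X3, X5 and equate their X3, X5 entries.
No row becomes fully distinguished — the join is lossy.

No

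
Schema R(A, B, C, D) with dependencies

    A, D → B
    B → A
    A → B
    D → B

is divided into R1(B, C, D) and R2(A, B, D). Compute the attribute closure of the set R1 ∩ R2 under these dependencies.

R1 ∩ R2 = {B, D}.
B → A applies, adding A
Closure: {A, B, D}.

A, B, D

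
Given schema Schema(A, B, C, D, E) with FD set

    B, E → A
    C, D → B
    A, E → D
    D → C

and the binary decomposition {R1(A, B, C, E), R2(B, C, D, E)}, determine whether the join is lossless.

Yes

Common attributes: R1 ∩ R2 = {B, C, E}.
Closure of {B, C, E}: B, E → A applies, adding A; A, E → D applies, adding D. So (B, C, E)⁺ = {A, B, C, D, E}.
This closure contains every attribute of R1, so R1 ∩ R2 → R1. The join is lossless.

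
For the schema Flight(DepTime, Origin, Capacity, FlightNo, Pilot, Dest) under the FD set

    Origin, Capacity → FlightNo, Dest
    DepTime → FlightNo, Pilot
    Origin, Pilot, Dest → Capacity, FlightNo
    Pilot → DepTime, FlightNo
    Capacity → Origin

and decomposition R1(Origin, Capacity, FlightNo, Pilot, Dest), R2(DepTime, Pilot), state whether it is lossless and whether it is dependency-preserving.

lossless and dependency-preserving

Lossless test: (Pilot)⁺ = {DepTime, FlightNo, Pilot}, which contains all of one fragment — lossless.
Dependency preservation: DepTime → FlightNo, Pilot; Pilot → DepTime, FlightNo are not contained in any single fragment, but the restricted closure of each left-hand side across the fragments still reaches the right-hand side; the remaining FDs each lie inside some fragment. All dependencies are preserved.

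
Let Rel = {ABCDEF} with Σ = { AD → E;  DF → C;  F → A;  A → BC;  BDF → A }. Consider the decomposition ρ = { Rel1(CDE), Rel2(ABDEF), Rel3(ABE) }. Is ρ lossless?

No

Chase test. Columns are ABCDEF; row i has aⱼ where attribute j ∈ Reli, else bᵢⱼ.
Initial tableau (one row per fragment):
  row 1: b11 b12 a3 a4 a5 b16
  row 2: a1 a2 b23 a4 a5 a6
  row 3: a1 a2 b33 b34 a5 b36
Rows 2 and 3 agree on A; apply A→BC and equate their BC entries.
No row becomes fully distinguished — the join is lossy.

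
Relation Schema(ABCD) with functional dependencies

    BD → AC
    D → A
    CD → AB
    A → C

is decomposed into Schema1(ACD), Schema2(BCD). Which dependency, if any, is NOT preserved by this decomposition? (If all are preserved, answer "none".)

BD → AC: restricted closure across fragments reaches AC.
D → A lies within Schema1.
CD → AB: restricted closure across fragments reaches AB.
A → C lies within Schema1.
Every dependency is enforceable on the fragments, so the decomposition is dependency-preserving.

none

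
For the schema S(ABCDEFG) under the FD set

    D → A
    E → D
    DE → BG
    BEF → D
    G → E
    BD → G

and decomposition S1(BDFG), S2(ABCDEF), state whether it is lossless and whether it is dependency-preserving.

lossless and dependency-preserving

Lossless test: (BDF)⁺ = {ABDEFG}, which contains all of one fragment — lossless.
Dependency preservation: DE → BG; G → E are not contained in any single fragment, but the restricted closure of each left-hand side across the fragments still reaches the right-hand side; the remaining FDs each lie inside some fragment. All dependencies are preserved.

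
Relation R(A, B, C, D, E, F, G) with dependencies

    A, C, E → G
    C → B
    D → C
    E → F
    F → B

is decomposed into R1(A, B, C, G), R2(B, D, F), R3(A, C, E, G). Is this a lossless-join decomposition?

Chase test. Columns are A, B, C, D, E, F, G; row i has aⱼ where attribute j ∈ Ri, else bᵢⱼ.
Initial tableau (one row per fragment):
  row 1: a1 a2 a3 b14 b15 b16 a7
  row 2: b21 a2 b23 a4 b25 a6 b27
  row 3: a1 b32 a3 b34 a5 b36 a7
Rows 1 and 3 agree on C; apply C→B and equate their B entries.
No row becomes fully distinguished — the join is lossy.

No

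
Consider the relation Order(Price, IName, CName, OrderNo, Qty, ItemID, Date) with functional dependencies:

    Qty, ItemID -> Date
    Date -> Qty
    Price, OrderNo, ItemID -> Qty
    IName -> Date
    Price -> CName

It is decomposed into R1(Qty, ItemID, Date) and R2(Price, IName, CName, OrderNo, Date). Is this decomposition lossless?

No

Common attributes: R1 ∩ R2 = {Date}.
Closure of {Date}: Date → Qty applies, adding Qty. So (Date)⁺ = {Qty, Date}.
The closure contains neither all of R1 = {Qty, ItemID, Date} nor all of R2 = {Price, IName, CName, OrderNo, Date}, so the common attributes are not a superkey of either fragment. The join is lossy.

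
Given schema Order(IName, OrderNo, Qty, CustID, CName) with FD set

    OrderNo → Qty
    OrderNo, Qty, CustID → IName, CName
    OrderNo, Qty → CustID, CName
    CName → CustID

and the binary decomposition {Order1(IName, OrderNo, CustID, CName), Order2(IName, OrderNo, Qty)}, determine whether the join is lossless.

Common attributes: Order1 ∩ Order2 = {IName, OrderNo}.
Closure of {IName, OrderNo}: OrderNo → Qty applies, adding Qty; OrderNo, Qty → CustID, CName applies, adding CustID, CName. So (IName, OrderNo)⁺ = {IName, OrderNo, Qty, CustID, CName}.
This closure contains every attribute of Order1, so Order1 ∩ Order2 → Order1. The join is lossless.

Yes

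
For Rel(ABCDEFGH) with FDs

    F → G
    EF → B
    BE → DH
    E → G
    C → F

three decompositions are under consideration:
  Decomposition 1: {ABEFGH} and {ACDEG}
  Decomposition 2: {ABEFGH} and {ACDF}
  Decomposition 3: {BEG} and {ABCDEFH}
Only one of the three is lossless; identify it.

Decomposition 1: common = {AEG}, closure = {AEG} → lossy.
Decomposition 2: common = {AF}, closure = {AFG} → lossy.
Decomposition 3: common = {BE}, closure = {BDEGH} → lossless.

Decomposition 3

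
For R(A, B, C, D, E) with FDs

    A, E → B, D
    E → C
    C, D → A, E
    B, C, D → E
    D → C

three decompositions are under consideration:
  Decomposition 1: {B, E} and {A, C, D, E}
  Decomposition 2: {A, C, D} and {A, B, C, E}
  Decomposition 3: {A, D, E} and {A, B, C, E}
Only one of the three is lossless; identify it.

Decomposition 3

Decomposition 1: common = {E}, closure = {C, E} → lossy.
Decomposition 2: common = {A, C}, closure = {A, C} → lossy.
Decomposition 3: common = {A, E}, closure = {A, B, C, D, E} → lossless.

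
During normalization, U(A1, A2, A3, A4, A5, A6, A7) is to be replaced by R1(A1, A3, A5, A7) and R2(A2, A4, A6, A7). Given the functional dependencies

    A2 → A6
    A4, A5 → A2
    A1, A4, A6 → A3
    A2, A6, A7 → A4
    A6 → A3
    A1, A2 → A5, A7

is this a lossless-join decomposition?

No

Common attributes: R1 ∩ R2 = {A7}.
No dependency enlarges {A7}, so (A7)⁺ = {A7}.
The closure contains neither all of R1 = {A1, A3, A5, A7} nor all of R2 = {A2, A4, A6, A7}, so the common attributes are not a superkey of either fragment. The join is lossy.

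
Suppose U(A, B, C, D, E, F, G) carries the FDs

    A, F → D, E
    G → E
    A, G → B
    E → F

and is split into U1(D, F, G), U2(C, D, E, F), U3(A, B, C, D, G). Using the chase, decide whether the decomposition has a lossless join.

No

Chase test. Columns are A, B, C, D, E, F, G; row i has aⱼ where attribute j ∈ Ui, else bᵢⱼ.
Initial tableau (one row per fragment):
  row 1: b11 b12 b13 a4 b15 a6 a7
  row 2: b21 b22 a3 a4 a5 a6 b27
  row 3: a1 a2 a3 a4 b35 b36 a7
Rows 1 and 3 agree on G; apply G→E and equate their E entries.
Rows 1 and 3 agree on E; apply E→F and equate their F entries.
No row becomes fully distinguished — the join is lossy.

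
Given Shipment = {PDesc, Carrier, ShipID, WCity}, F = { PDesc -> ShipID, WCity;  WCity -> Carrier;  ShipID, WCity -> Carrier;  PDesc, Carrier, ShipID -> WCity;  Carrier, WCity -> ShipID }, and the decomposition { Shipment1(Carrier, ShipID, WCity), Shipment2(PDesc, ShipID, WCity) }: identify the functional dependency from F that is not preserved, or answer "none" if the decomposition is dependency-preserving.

none

PDesc → ShipID, WCity lies within Shipment2.
WCity → Carrier lies within Shipment1.
ShipID, WCity → Carrier lies within Shipment1.
PDesc, Carrier, ShipID → WCity: restricted closure across fragments reaches WCity.
Carrier, WCity → ShipID lies within Shipment1.
Every dependency is enforceable on the fragments, so the decomposition is dependency-preserving.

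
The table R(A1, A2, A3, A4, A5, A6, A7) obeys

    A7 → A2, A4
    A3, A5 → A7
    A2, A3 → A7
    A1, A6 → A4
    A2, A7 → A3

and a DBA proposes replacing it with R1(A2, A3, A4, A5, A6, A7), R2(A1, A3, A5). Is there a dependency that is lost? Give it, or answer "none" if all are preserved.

A1, A6 → A4

Check A1, A6 → A4: no single fragment contains all of {A1, A4, A6}, and the restricted closure of {A1, A6} across the fragments never reaches {A4}.
A7 → A2, A4 is preserved.
A3, A5 → A7 is preserved.
A2, A3 → A7 is preserved.
A2, A7 → A3 is preserved.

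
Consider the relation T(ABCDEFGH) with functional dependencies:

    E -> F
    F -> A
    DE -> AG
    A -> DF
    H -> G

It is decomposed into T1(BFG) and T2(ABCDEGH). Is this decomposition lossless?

No

Common attributes: T1 ∩ T2 = {BG}.
No dependency enlarges {BG}, so (BG)⁺ = {BG}.
The closure contains neither all of T1 = {BFG} nor all of T2 = {ABCDEGH}, so the common attributes are not a superkey of either fragment. The join is lossy.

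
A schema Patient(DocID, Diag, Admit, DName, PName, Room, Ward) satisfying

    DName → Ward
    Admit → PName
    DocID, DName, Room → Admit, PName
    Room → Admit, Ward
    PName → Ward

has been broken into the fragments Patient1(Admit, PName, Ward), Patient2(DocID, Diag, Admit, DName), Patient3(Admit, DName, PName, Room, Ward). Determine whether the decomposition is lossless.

No

Chase test. Columns are DocID, Diag, Admit, DName, PName, Room, Ward; row i has aⱼ where attribute j ∈ Patienti, else bᵢⱼ.
Initial tableau (one row per fragment):
  row 1: b11 b12 a3 b14 a5 b16 a7
  row 2: a1 a2 a3 a4 b25 b26 b27
  row 3: b31 b32 a3 a4 a5 a6 a7
Rows 2 and 3 agree on DName; apply DName→Ward and equate their Ward entries.
Rows 1 and 2 agree on Admit; apply Admit→PName and equate their PName entries.
No row becomes fully distinguished — the join is lossy.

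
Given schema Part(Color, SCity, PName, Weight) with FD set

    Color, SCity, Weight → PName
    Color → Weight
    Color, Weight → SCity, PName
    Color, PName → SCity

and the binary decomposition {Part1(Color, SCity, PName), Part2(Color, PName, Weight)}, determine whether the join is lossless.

Common attributes: Part1 ∩ Part2 = {Color, PName}.
Closure of {Color, PName}: Color → Weight applies, adding Weight; Color, Weight → SCity, PName applies, adding SCity. So (Color, PName)⁺ = {Color, SCity, PName, Weight}.
This closure contains every attribute of Part1, so Part1 ∩ Part2 → Part1. The join is lossless.

Yes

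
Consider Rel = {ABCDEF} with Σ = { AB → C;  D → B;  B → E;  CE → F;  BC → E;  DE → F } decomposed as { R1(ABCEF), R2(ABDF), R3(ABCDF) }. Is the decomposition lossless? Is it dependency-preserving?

Lossless test (chase): Rows 1 and 2 agree on AB; apply AB→C and equate their C entries. Rows 1 and 2 agree on B; apply B→E and equate their E entries. Rows 1 and 3 agree on B; apply B→E and equate their E entries. Row 2 is now all distinguished symbols — the join is lossless.
Dependency preservation: DE → F is not contained in any single fragment, but the restricted closure of its left-hand side across the fragments still reaches the right-hand side; the remaining FDs each lie inside some fragment. All dependencies are preserved.

lossless and dependency-preserving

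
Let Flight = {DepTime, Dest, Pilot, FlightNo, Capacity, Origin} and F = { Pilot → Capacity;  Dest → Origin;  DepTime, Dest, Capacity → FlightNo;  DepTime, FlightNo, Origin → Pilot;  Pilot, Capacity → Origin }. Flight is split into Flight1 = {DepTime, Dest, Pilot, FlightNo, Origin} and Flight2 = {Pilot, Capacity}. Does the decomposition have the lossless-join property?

Yes

Common attributes: Flight1 ∩ Flight2 = {Pilot}.
Closure of {Pilot}: Pilot → Capacity applies, adding Capacity; Pilot, Capacity → Origin applies, adding Origin. So (Pilot)⁺ = {Pilot, Capacity, Origin}.
This closure contains every attribute of Flight2, so Flight1 ∩ Flight2 → Flight2. The join is lossless.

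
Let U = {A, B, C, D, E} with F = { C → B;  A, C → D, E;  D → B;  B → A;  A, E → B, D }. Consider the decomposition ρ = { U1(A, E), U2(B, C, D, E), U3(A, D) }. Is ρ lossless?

Yes

Chase test. Columns are A, B, C, D, E; row i has aⱼ where attribute j ∈ Ui, else bᵢⱼ.
Initial tableau (one row per fragment):
  row 1: a1 b12 b13 b14 a5
  row 2: b21 a2 a3 a4 a5
  row 3: a1 b32 b33 a4 b35
Rows 2 and 3 agree on D; apply D→B and equate their B entries.
Rows 2 and 3 agree on B; apply B→A and equate their A entries.
Rows 1 and 2 agree on A, E; apply A, E→B, D and equate their B, D entries.
Row 2 is now all distinguished symbols — the join is lossless.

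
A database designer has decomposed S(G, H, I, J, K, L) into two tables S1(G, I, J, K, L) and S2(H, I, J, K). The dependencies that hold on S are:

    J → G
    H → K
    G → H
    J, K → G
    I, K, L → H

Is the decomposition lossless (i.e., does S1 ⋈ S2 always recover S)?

Yes

Common attributes: S1 ∩ S2 = {I, J, K}.
Closure of {I, J, K}: J → G applies, adding G; G → H applies, adding H. So (I, J, K)⁺ = {G, H, I, J, K}.
This closure contains every attribute of S2, so S1 ∩ S2 → S2. The join is lossless.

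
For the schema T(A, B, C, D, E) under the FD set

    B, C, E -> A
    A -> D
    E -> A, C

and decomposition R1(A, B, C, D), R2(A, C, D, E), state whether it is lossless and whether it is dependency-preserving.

Lossless test: (A, C, D)⁺ = {A, C, D}, which is a superkey of neither fragment — lossy.
Dependency preservation: B, C, E → A is not contained in any single fragment, but the restricted closure of its left-hand side across the fragments still reaches the right-hand side; the remaining FDs each lie inside some fragment. All dependencies are preserved.

lossy but dependency-preserving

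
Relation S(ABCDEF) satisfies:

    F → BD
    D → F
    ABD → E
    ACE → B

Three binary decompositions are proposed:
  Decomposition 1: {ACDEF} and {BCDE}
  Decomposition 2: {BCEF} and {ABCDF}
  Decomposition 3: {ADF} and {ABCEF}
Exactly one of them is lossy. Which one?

Decomposition 2

Decomposition 1: common = {CDE}, closure = {BCDEF} → lossless.
Decomposition 2: common = {BCF}, closure = {BCDF} → lossy.
Decomposition 3: common = {AF}, closure = {ABDEF} → lossless.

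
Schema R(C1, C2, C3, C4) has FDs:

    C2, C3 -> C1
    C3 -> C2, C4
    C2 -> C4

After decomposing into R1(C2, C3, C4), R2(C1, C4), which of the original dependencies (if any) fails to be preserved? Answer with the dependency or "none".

C2, C3 -> C1

Check C2, C3 → C1: no single fragment contains all of {C1, C2, C3}, and the restricted closure of {C2, C3} across the fragments never reaches {C1}.
C3 → C2, C4 is preserved.
C2 → C4 is preserved.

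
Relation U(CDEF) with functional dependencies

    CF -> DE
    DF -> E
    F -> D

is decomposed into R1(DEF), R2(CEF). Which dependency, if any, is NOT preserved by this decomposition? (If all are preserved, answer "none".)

none

CF → DE: restricted closure across fragments reaches DE.
DF → E lies within R1.
F → D lies within R1.
Every dependency is enforceable on the fragments, so the decomposition is dependency-preserving.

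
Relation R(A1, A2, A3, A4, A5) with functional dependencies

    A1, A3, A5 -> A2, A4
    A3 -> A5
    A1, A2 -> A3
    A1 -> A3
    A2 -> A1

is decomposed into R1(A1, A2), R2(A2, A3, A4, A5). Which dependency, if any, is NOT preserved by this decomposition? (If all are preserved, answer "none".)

none

A1, A3, A5 → A2, A4: restricted closure across fragments reaches A2, A4.
A3 → A5 lies within R2.
A1, A2 → A3: restricted closure across fragments reaches A3.
A1 → A3: restricted closure across fragments reaches A3.
A2 → A1 lies within R1.
Every dependency is enforceable on the fragments, so the decomposition is dependency-preserving.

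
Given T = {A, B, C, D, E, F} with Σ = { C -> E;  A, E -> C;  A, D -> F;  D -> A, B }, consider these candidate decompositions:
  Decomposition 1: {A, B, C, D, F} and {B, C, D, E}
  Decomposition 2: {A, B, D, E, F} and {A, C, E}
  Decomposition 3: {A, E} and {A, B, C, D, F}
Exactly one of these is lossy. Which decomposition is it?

Decomposition 1: common = {B, C, D}, closure = {A, B, C, D, E, F} → lossless.
Decomposition 2: common = {A, E}, closure = {A, C, E} → lossless.
Decomposition 3: common = {A}, closure = {A} → lossy.

Decomposition 3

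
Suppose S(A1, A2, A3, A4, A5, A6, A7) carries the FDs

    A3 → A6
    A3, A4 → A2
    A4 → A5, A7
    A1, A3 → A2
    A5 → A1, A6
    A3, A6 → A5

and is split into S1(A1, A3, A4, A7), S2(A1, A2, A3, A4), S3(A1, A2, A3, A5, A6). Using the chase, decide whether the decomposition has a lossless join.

Yes

Chase test. Columns are A1, A2, A3, A4, A5, A6, A7; row i has aⱼ where attribute j ∈ Si, else bᵢⱼ.
Initial tableau (one row per fragment):
  row 1: a1 b12 a3 a4 b15 b16 a7
  row 2: a1 a2 a3 a4 b25 b26 b27
  row 3: a1 a2 a3 b34 a5 a6 b37
Rows 1 and 2 agree on A3; apply A3→A6 and equate their A6 entries.
Rows 1 and 3 agree on A3; apply A3→A6 and equate their A6 entries.
Rows 1 and 2 agree on A3, A4; apply A3, A4→A2 and equate their A2 entries.
Rows 1 and 2 agree on A4; apply A4→A5, A7 and equate their A5, A7 entries.
Rows 1 and 3 agree on A3, A6; apply A3, A6→A5 and equate their A5 entries.
Row 1 is now all distinguished symbols — the join is lossless.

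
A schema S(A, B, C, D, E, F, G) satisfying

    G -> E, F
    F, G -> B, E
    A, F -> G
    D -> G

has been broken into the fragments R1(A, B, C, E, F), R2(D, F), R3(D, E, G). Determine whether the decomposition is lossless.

Chase test. Columns are A, B, C, D, E, F, G; row i has aⱼ where attribute j ∈ Ri, else bᵢⱼ.
Initial tableau (one row per fragment):
  row 1: a1 a2 a3 b14 a5 a6 b17
  row 2: b21 b22 b23 a4 b25 a6 b27
  row 3: b31 b32 b33 a4 a5 b36 a7
Rows 2 and 3 agree on D; apply D→G and equate their G entries.
Rows 2 and 3 agree on G; apply G→E, F and equate their E, F entries.
Rows 2 and 3 agree on F, G; apply F, G→B, E and equate their B, E entries.
No row becomes fully distinguished — the join is lossy.

No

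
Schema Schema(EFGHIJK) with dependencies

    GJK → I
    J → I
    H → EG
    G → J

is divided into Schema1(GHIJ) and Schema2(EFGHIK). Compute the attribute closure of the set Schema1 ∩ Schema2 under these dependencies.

Schema1 ∩ Schema2 = {GHI}.
H → EG applies, adding E
G → J applies, adding J
Closure: {EGHIJ}.

EGHIJ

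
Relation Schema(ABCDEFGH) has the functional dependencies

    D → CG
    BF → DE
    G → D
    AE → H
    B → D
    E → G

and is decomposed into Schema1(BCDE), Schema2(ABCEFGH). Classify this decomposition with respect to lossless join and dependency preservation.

Lossless test: (BCE)⁺ = {BCDEG}, which contains all of one fragment — lossless.
Dependency preservation: the restricted closure of {D} across the fragments never reaches {CG}, so D → CG cannot be enforced without a join — not preserved.

lossless but not dependency-preserving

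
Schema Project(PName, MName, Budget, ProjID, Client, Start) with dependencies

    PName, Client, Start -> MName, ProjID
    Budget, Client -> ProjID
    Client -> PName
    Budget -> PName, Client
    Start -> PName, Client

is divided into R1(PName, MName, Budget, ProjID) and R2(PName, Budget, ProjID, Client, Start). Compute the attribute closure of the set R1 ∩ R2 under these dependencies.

R1 ∩ R2 = {PName, Budget, ProjID}.
Budget → PName, Client applies, adding Client
Closure: {PName, Budget, ProjID, Client}.

PName, Budget, ProjID, Client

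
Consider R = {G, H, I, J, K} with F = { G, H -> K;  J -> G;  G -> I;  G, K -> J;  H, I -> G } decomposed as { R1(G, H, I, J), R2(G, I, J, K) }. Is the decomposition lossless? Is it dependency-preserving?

lossy and not dependency-preserving

Lossless test: (G, I, J)⁺ = {G, I, J}, which is a superkey of neither fragment — lossy.
Dependency preservation: the restricted closure of {G, H} across the fragments never reaches {K}, so G, H → K cannot be enforced without a join — not preserved.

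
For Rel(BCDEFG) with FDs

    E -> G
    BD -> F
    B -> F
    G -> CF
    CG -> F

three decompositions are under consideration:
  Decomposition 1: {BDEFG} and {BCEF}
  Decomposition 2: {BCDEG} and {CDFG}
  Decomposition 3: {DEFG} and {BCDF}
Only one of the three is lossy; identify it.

Decomposition 3

Decomposition 1: common = {BEF}, closure = {BCEFG} → lossless.
Decomposition 2: common = {CDG}, closure = {CDFG} → lossless.
Decomposition 3: common = {DF}, closure = {DF} → lossy.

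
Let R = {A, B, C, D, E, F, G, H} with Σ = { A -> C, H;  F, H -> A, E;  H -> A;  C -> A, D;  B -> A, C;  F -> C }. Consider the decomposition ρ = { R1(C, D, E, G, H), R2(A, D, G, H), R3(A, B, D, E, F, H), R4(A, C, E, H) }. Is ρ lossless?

No

Chase test. Columns are A, B, C, D, E, F, G, H; row i has aⱼ where attribute j ∈ Ri, else bᵢⱼ.
Initial tableau (one row per fragment):
  row 1: b11 b12 a3 a4 a5 b16 a7 a8
  row 2: a1 b22 b23 a4 b25 b26 a7 a8
  row 3: a1 a2 b33 a4 a5 a6 b37 a8
  row 4: a1 b42 a3 b44 a5 b46 b47 a8
Rows 2 and 3 agree on A; apply A→C, H and equate their C, H entries.
Rows 2 and 4 agree on A; apply A→C, H and equate their C, H entries.
Rows 1 and 2 agree on H; apply H→A and equate their A entries.
Rows 1 and 4 agree on C; apply C→A, D and equate their A, D entries.
No row becomes fully distinguished — the join is lossy.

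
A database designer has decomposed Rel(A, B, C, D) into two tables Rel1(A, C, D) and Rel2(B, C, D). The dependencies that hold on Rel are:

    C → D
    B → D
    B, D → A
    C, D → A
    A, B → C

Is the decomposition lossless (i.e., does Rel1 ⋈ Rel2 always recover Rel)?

Yes

Common attributes: Rel1 ∩ Rel2 = {C, D}.
Closure of {C, D}: C, D → A applies, adding A. So (C, D)⁺ = {A, C, D}.
This closure contains every attribute of Rel1, so Rel1 ∩ Rel2 → Rel1. The join is lossless.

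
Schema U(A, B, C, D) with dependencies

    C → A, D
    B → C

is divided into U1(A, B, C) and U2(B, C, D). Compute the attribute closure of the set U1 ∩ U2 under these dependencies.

U1 ∩ U2 = {B, C}.
C → A, D applies, adding A, D
Closure: {A, B, C, D}.

A, B, C, D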